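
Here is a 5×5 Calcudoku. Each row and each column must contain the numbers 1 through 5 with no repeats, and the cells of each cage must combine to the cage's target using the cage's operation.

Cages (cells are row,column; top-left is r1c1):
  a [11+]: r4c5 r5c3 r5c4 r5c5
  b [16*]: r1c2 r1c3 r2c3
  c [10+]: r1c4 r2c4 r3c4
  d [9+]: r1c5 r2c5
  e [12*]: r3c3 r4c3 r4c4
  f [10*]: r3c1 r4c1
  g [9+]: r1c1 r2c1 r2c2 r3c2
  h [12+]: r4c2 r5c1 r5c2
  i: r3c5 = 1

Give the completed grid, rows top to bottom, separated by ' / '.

1 2 4 3 5 / 3 1 2 5 4 / 5 4 3 2 1 / 2 5 1 4 3 / 4 3 5 1 2

I is a freebie, so r3c5 = 1.
The only place for 1 in column 2 is r2c2.
The only place for 1 in column 1 is r1c1.
Cage b needs product 16, so r1c2 = 2.
Row 1 now contains 1, which forces r1c3 = 4.
4 is placed in row 1, which forces r1c5 = 5.
Cage b needs product 16, so r2c3 = 2.
Column 5 already has 5, so r2c5 = 4.
Column 3 now contains 2, which forces r3c3 = 3.
3 is placed in column 3, leaving r4c3 = 1.
Column 3 already has 1, which forces r5c3 = 5.
5 is placed in row 1, which forces r1c4 = 3.
Cage g needs sum 9, so r2c1 = 3.
Cage c needs sum 10, which forces r2c4 = 5.
The 4 cells of cage g must have sum 9, leaving r3c2 = 4.
Cage c needs sum 10; hence r3c4 = 2.
Cage h needs sum 12, leaving r4c2 = 5.
The 3 cells of cage e must have product 12, which forces r4c4 = 4.
Column 1 already has 3, so r5c1 = 4.
Column 2 already has 4, so r5c2 = 3.
Cage a has sum 11; hence r5c4 = 1.
3 is placed in row 5, leaving r5c5 = 2.
Row 3 now contains 2, so r3c1 = 5.
Row 4 already has 5, so r4c1 = 2.
Column 5 already has 2, which forces r4c5 = 3.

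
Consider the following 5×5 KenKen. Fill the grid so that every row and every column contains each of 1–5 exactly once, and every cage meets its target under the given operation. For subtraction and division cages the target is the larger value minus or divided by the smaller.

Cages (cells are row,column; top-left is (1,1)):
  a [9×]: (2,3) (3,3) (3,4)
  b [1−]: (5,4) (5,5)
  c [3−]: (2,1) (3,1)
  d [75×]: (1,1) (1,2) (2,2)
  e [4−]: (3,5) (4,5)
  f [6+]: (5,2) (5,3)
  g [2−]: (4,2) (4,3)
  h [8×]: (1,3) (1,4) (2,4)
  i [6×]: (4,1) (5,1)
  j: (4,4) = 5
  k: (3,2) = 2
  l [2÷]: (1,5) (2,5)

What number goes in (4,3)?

2

Cage d has product 75, so (1,1) = 5.
Cage d has product 75; hence (1,2) = 3.
The 3 cells of cage d must have product 75, which forces (2,2) = 5.
Cage a has product 9; hence (2,3) = 3.
Cage k is given, so (3,2) = 2.
Cage a needs product 9; hence (3,3) = 1.
Cage a needs product 9; hence (3,4) = 3.
Row 3 now contains 1, so (3,5) = 5.
J is a freebie; hence (4,4) = 5.
Column 5 already has 5, leaving (4,5) = 1.
The two cells of cage c must have difference 3, leaving (2,1) = 1.
Row 3 now contains 1, leaving (3,1) = 4.
Row 4 already has 1; hence (4,2) = 4.
Cage g needs two cells with difference 2, so (4,3) = 2.
4 is placed in column 2; hence (5,2) = 1.
2 is placed in column 3, so (5,3) = 5.
2 is placed in column 3, so (1,3) = 4.
The 3 cells of cage h must have product 8; hence (1,4) = 1.
Row 1 already has 4, leaving (1,5) = 2.
Cage h needs product 8, so (2,4) = 2.
Column 5 already has 2, which forces (2,5) = 4.
Row 4 now contains 2, which forces (4,1) = 3.
Cage i needs two cells with product 6; hence (5,1) = 2.
Column 4 already has 2, leaving (5,4) = 4.
Cage b needs two cells with difference 1, which forces (5,5) = 3.
The full grid is 5 3 4 1 2 / 1 5 3 2 4 / 4 2 1 3 5 / 3 4 2 5 1 / 2 1 5 4 3.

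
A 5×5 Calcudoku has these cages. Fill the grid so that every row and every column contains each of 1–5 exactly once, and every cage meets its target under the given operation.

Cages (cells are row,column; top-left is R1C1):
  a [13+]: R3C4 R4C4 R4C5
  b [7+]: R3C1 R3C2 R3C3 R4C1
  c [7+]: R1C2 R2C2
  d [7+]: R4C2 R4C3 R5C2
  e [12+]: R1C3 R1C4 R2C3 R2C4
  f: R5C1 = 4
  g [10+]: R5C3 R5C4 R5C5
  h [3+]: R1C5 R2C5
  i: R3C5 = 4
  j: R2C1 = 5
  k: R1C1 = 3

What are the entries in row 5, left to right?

Cage k is given, so R1C1 = 3.
J is a freebie, which forces R2C1 = 5.
Column 1 now contains 3, so R3C1 = 2.
I is a freebie, which forces R3C5 = 4.
Cage b has sum 7, so R4C1 = 1.
Column 5 already has 4, so R4C5 = 5.
Cage f is a single given cell, which forces R5C1 = 4.
Row 3 already has 4, leaving R3C4 = 5.
5 is placed in row 4; hence R4C4 = 3.
Column 4 already has 3, leaving R5C4 = 2.
Row 5 already has 2, leaving R5C5 = 3.
Row 5 already has 2, leaving R5C2 = 1.
Row 5 already has 3, which forces R5C3 = 5.
Column 3 already has 5, which forces R1C3 = 4.
Cage e has sum 12, so R1C4 = 1.
Row 1 now contains 1, which forces R1C5 = 2.
The 4 cells of cage e must have sum 12, which forces R2C3 = 3.
Cage e has sum 12; hence R2C4 = 4.
2 is placed in column 5, which forces R2C5 = 1.
Column 2 now contains 1, so R3C2 = 3.
Cage b needs sum 7; hence R3C3 = 1.
Column 3 now contains 4; hence R4C3 = 2.
Row 1 now contains 4, which forces R1C2 = 5.
3 is placed in row 2; hence R2C2 = 2.
2 is placed in row 4, leaving R4C2 = 4.
Completed grid: 3 5 4 1 2 / 5 2 3 4 1 / 2 3 1 5 4 / 1 4 2 3 5 / 4 1 5 2 3.

4 1 5 2 3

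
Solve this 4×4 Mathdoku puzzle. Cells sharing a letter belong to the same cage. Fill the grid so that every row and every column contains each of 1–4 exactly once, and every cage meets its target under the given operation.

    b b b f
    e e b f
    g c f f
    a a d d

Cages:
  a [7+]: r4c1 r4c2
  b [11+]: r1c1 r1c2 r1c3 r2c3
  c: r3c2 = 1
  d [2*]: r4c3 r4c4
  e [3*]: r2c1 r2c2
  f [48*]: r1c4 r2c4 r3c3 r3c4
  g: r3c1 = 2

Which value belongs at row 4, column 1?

G is a freebie, so r3c1 = 2.
Cage c is a single given cell, so r3c2 = 1.
Row 3 already has 2, which forces r3c3 = 4.
Row 3 already has 4, so r3c4 = 3.
The two cells of cage e must have product 3, leaving r2c1 = 1.
Column 2 now contains 1, which forces r2c2 = 3.
3 is placed in row 2; hence r2c3 = 2.
Row 2 already has 1; hence r2c4 = 4.
Column 2 now contains 3, which forces r4c2 = 4.
2 is placed in column 3, so r4c3 = 1.
Row 4 already has 1, which forces r4c4 = 2.
Cage b has sum 11, leaving r1c1 = 4.
4 is placed in column 2; hence r1c2 = 2.
Column 3 already has 1, leaving r1c3 = 3.
4 is placed in column 4, leaving r1c4 = 1.
4 is placed in row 4; hence r4c1 = 3.
Filled in: 4 2 3 1 / 1 3 2 4 / 2 1 4 3 / 3 4 1 2.

3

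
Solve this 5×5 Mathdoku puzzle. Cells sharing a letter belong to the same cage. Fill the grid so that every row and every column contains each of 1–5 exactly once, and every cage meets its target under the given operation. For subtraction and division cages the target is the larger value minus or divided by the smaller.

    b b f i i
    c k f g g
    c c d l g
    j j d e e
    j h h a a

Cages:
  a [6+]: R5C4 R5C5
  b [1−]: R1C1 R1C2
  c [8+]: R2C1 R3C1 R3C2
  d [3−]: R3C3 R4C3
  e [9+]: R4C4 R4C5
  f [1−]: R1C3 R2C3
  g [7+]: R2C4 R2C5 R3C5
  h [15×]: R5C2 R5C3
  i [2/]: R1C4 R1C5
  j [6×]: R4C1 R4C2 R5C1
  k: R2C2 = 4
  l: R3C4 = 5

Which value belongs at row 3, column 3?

4

K is a freebie, which forces R2C2 = 4.
L is a freebie; hence R3C4 = 5.
Column 4 already has 5, so R4C4 = 4.
Row 4 now contains 4, so R4C5 = 5.
Cage d needs two cells with difference 3; hence R3C3 = 4.
The two cells of cage d must have difference 3; hence R4C3 = 1.
Cage a needs two cells with sum 6, leaving R5C4 = 2.
The two cells of cage a must have sum 6, so R5C5 = 4.
Column 4 already has 2; hence R1C4 = 1.
The two cells of cage i must have quotient 2, so R1C5 = 2.
Cage g has sum 7, which forces R2C4 = 3.
The 3 cells of cage g must have sum 7, leaving R2C5 = 1.
The 3 cells of cage g must have sum 7, so R3C5 = 3.
Cage j needs product 6, which forces R5C1 = 1.
The two cells of cage b must have difference 1, which forces R1C1 = 4.
Row 1 now contains 2; hence R1C3 = 3.
Row 2 already has 3, which forces R2C1 = 5.
Row 2 already has 3, leaving R2C3 = 2.
Column 1 already has 1, which forces R3C1 = 2.
Cage c has sum 8, leaving R3C2 = 1.
Column 1 now contains 2; hence R4C1 = 3.
Row 4 already has 3, which forces R4C2 = 2.
3 is placed in column 3, so R5C3 = 5.
Row 1 already has 3, leaving R1C2 = 5.
Row 5 now contains 5, leaving R5C2 = 3.
Completed grid: 4 5 3 1 2 / 5 4 2 3 1 / 2 1 4 5 3 / 3 2 1 4 5 / 1 3 5 2 4.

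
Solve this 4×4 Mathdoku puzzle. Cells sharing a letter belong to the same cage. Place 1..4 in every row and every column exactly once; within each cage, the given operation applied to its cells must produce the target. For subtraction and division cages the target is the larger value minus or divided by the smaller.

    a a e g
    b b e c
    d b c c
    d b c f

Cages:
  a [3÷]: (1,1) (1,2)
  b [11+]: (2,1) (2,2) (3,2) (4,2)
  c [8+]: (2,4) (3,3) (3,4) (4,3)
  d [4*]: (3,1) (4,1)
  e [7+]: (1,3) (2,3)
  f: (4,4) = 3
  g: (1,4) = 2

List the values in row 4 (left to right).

Cage g is given, leaving (1,4) = 2.
Cage f is given, leaving (4,4) = 3.
In row 1, 4 can only go at (1,3), so (1,3) = 4.
Column 3 already has 4, leaving (2,3) = 3.
The only place for 3 in row 3 is (3,2).
The two cells of cage a must have quotient 3, which forces (1,1) = 3.
Column 2 already has 3; hence (1,2) = 1.
Cage b needs sum 11, which forces (2,1) = 2.
The 4 cells of cage b must have sum 11, so (2,2) = 4.
Row 2 already has 4, which forces (2,4) = 1.
1 is placed in column 4, so (3,4) = 4.
The 4 cells of cage b must have sum 11, which forces (4,2) = 2.
Row 4 already has 2, leaving (4,3) = 1.
4 is placed in row 3, which forces (3,1) = 1.
Column 3 already has 1; hence (3,3) = 2.
Row 4 already has 1, which forces (4,1) = 4.
Filled in: 3 1 4 2 / 2 4 3 1 / 1 3 2 4 / 4 2 1 3.

4 2 1 3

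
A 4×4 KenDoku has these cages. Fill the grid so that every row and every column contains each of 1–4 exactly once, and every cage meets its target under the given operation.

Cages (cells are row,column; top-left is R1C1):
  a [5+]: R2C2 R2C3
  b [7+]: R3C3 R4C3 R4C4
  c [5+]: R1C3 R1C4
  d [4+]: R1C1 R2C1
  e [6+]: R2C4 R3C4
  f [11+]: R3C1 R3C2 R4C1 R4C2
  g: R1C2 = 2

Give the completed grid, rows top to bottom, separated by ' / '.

3 2 4 1 / 1 3 2 4 / 4 1 3 2 / 2 4 1 3

G is a freebie; hence R1C2 = 2.
The only place for 3 in row 1 is R1C1.
Column 1 already has 3, which forces R2C1 = 1.
Cage a needs two cells with sum 5; hence R2C2 = 3.
The two cells of cage a must have sum 5; hence R2C3 = 2.
Row 2 already has 2, which forces R2C4 = 4.
4 is placed in column 4; hence R3C4 = 2.
Cage c needs two cells with sum 5; hence R1C3 = 4.
4 is placed in column 4, so R1C4 = 1.
2 is placed in row 3, which forces R3C1 = 4.
The 4 cells of cage f must have sum 11, which forces R3C2 = 1.
Cage b needs sum 7, leaving R3C3 = 3.
The 4 cells of cage f must have sum 11, which forces R4C1 = 2.
Cage f has sum 11, so R4C2 = 4.
Cage b needs sum 7, leaving R4C3 = 1.
Cage b needs sum 7, leaving R4C4 = 3.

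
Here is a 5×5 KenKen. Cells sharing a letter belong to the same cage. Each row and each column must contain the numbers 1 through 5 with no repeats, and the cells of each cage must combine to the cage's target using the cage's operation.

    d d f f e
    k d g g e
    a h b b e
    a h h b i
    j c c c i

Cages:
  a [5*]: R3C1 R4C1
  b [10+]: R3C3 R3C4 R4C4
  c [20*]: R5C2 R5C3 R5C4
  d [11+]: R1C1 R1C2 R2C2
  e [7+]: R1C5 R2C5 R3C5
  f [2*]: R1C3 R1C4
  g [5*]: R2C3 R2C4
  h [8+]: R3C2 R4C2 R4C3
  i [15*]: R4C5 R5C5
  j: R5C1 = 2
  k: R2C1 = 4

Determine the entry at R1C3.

1

Cage k is given, leaving R2C1 = 4.
Cage j is given, so R5C1 = 2.
In row 1, 3 can only go at R1C1, so R1C1 = 3.
Cage d needs sum 11, so R1C2 = 5.
The 3 cells of cage d must have sum 11, so R2C2 = 3.
Row 1 needs a 4, and only R1C5 is open for it.
In row 2, 2 can only go at R2C5, so R2C5 = 2.
Column 5 already has 2, leaving R3C5 = 1.
1 is placed in row 3, so R3C1 = 5.
The two cells of cage a must have product 5, so R4C1 = 1.
1 is placed in row 4, which forces R4C2 = 4.
Column 2 already has 4; hence R5C2 = 1.
Column 2 already has 4; hence R3C2 = 2.
Row 3 now contains 2, which forces R3C3 = 3.
3 is placed in row 3, leaving R3C4 = 4.
The 3 cells of cage h must have sum 8, which forces R4C3 = 2.
Column 4 now contains 4, so R5C4 = 5.
Row 5 now contains 5; hence R5C5 = 3.
Column 3 now contains 2; hence R1C3 = 1.
Cage f needs two cells with product 2, leaving R1C4 = 2.
Cage g needs two cells with product 5, so R2C3 = 5.
5 is placed in column 4, so R2C4 = 1.
5 is placed in column 4, so R4C4 = 3.
Column 5 now contains 3; hence R4C5 = 5.
Row 5 now contains 5, leaving R5C3 = 4.
The full grid is 3 5 1 2 4 / 4 3 5 1 2 / 5 2 3 4 1 / 1 4 2 3 5 / 2 1 4 5 3.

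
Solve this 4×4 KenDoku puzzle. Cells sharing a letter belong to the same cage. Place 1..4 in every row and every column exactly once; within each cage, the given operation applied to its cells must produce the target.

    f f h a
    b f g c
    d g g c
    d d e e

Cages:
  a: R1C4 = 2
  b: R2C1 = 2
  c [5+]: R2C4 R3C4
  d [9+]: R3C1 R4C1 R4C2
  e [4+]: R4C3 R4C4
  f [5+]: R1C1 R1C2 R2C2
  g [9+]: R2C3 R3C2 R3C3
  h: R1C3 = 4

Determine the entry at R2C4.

4

Cage h is given, so R1C3 = 4.
Cage a is given, which forces R1C4 = 2.
Cage b is a single given cell, so R2C1 = 2.
Row 2 already has 2; hence R2C2 = 1.
Row 2 already has 2, which forces R2C3 = 3.
Row 2 already has 3, which forces R2C4 = 4.
Column 3 already has 3, leaving R4C3 = 1.
Row 4 now contains 1, so R4C4 = 3.
2 is placed in row 1, which forces R1C1 = 1.
Column 2 now contains 1, which forces R1C2 = 3.
Cage d has sum 9, so R3C1 = 3.
Cage g has sum 9, leaving R3C2 = 4.
Column 3 now contains 1; hence R3C3 = 2.
Column 4 already has 3, so R3C4 = 1.
Row 4 now contains 3, leaving R4C1 = 4.
Cage d needs sum 9, leaving R4C2 = 2.
Filled in: 1 3 4 2 / 2 1 3 4 / 3 4 2 1 / 4 2 1 3.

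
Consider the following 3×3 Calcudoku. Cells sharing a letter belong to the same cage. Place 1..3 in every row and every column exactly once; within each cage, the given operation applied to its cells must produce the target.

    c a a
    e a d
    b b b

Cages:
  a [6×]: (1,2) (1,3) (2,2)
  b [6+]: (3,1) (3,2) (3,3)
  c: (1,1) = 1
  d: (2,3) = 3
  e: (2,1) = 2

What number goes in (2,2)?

Cage c is given, leaving (1,1) = 1.
Cage e is given, which forces (2,1) = 2.
Cage d is a single given cell, leaving (2,3) = 3.
2 is placed in column 1, leaving (3,1) = 3.
Cage a has product 6, leaving (1,2) = 3.
3 is placed in column 3, so (1,3) = 2.
Row 2 now contains 3, which forces (2,2) = 1.
Column 2 already has 1; hence (3,2) = 2.
Column 3 now contains 2, which forces (3,3) = 1.
Filled in: 1 3 2 / 2 1 3 / 3 2 1.

1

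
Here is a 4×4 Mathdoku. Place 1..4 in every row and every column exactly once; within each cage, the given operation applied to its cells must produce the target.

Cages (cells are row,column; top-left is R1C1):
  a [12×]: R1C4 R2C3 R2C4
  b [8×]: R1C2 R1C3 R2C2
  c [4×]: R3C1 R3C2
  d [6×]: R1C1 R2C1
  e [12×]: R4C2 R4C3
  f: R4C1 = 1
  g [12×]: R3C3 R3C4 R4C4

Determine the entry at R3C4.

3

Cage f is a single given cell, leaving R4C1 = 1.
Column 1 now contains 1, leaving R3C1 = 4.
Cage c needs two cells with product 4, leaving R3C2 = 1.
Row 3 already has 1, leaving R3C4 = 3.
The 3 cells of cage b must have product 8, which forces R1C3 = 1.
Row 1 already has 1; hence R1C4 = 4.
Cage a has product 12; hence R2C3 = 3.
4 is placed in column 4, which forces R2C4 = 1.
3 is placed in row 3, which forces R3C3 = 2.
Column 3 already has 3, so R4C3 = 4.
Cage g needs product 12, so R4C4 = 2.
The two cells of cage d must have product 6; hence R1C1 = 3.
Row 1 already has 4; hence R1C2 = 2.
Row 2 now contains 3; hence R2C1 = 2.
The 3 cells of cage b must have product 8, leaving R2C2 = 4.
4 is placed in row 4; hence R4C2 = 3.
Filled in: 3 2 1 4 / 2 4 3 1 / 4 1 2 3 / 1 3 4 2.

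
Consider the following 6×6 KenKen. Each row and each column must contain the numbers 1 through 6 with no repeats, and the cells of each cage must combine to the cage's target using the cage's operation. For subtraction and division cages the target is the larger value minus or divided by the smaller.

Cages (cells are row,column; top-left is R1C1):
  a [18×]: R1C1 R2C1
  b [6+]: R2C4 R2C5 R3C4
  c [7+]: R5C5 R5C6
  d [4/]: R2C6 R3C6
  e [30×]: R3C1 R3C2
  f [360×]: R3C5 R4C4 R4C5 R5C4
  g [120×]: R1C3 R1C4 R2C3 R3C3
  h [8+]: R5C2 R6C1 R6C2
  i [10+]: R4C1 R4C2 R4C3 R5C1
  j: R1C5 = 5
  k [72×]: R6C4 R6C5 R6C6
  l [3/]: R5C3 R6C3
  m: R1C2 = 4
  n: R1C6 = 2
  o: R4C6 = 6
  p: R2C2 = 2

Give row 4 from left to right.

1 3 2 5 4 6

Cage m is a single given cell; hence R1C2 = 4.
J is a freebie; hence R1C5 = 5.
Cage n is a single given cell, which forces R1C6 = 2.
Cage p is given, which forces R2C2 = 2.
Cage o is a single given cell; hence R4C6 = 6.
The only place for 3 in row 1 is R1C1.
Column 1 already has 3, which forces R2C1 = 6.
Column 1 now contains 6, which forces R3C1 = 5.
Row 3 already has 5, so R3C2 = 6.
Row 3 already has 5; hence R3C3 = 4.
Row 3 already has 4, leaving R3C5 = 3.
Row 3 already has 4, leaving R3C6 = 1.
Column 3 already has 4; hence R2C3 = 5.
Cage b needs sum 6, leaving R2C4 = 3.
Column 5 now contains 3; hence R2C5 = 1.
Column 6 now contains 1; hence R2C6 = 4.
Row 3 now contains 1, leaving R3C4 = 2.
The 4 cells of cage f must have product 360; hence R4C4 = 5.
Cage f has product 360; hence R4C5 = 4.
The 4 cells of cage f must have product 360, leaving R5C4 = 6.
4 is placed in column 5, leaving R5C5 = 2.
6 is placed in column 4, leaving R6C4 = 4.
4 is placed in column 5, leaving R6C5 = 6.
Column 6 now contains 4, so R6C6 = 3.
Cage g has product 120, which forces R1C3 = 6.
6 is placed in column 4, leaving R1C4 = 1.
The 4 cells of cage i must have sum 10, leaving R5C1 = 4.
Cage l needs two cells with quotient 3, which forces R5C3 = 3.
Column 6 now contains 3, leaving R5C6 = 5.
4 is placed in row 6, so R6C1 = 2.
Cage l needs two cells with quotient 3; hence R6C3 = 1.
Column 1 already has 2, leaving R4C1 = 1.
The 4 cells of cage i must have sum 10, leaving R4C2 = 3.
1 is placed in column 3; hence R4C3 = 2.
5 is placed in row 5, which forces R5C2 = 1.
1 is placed in row 6, so R6C2 = 5.
Completed grid: 3 4 6 1 5 2 / 6 2 5 3 1 4 / 5 6 4 2 3 1 / 1 3 2 5 4 6 / 4 1 3 6 2 5 / 2 5 1 4 6 3.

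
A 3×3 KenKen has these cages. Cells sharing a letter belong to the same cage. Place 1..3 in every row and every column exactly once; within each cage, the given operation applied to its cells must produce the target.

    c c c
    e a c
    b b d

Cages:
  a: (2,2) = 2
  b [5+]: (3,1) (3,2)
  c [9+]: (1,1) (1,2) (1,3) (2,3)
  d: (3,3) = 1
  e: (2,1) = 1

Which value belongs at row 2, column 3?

Cage e is given, which forces (2,1) = 1.
Cage a is a single given cell, leaving (2,2) = 2.
Cage c needs sum 9, leaving (2,3) = 3.
Column 2 now contains 2; hence (3,2) = 3.
Cage d is given, so (3,3) = 1.
Cage c needs sum 9, which forces (1,1) = 3.
3 is placed in column 2, which forces (1,2) = 1.
1 is placed in column 3; hence (1,3) = 2.
Row 3 now contains 3; hence (3,1) = 2.
The full grid is 3 1 2 / 1 2 3 / 2 3 1.

3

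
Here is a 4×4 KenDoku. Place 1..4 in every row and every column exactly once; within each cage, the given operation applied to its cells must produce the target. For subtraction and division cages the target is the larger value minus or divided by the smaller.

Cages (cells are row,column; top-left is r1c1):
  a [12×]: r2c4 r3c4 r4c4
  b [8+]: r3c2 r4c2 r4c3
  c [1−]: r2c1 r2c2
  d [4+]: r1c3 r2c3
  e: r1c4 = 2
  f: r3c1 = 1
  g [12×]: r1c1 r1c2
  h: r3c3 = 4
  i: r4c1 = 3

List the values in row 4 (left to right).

3 4 2 1

E is a freebie; hence r1c4 = 2.
Cage f is a single given cell, leaving r3c1 = 1.
Cage h is a single given cell; hence r3c3 = 4.
Row 3 now contains 4, leaving r3c4 = 3.
Cage i is given, which forces r4c1 = 3.
3 is placed in column 1, which forces r1c1 = 4.
Cage g's pair has product 12; hence r1c2 = 3.
Row 1 already has 3, which forces r1c3 = 1.
Column 1 already has 4, which forces r2c1 = 2.
Column 2 already has 3; hence r2c2 = 1.
Column 3 already has 1, which forces r2c3 = 3.
Row 2 already has 1, leaving r2c4 = 4.
Row 3 already has 3, so r3c2 = 2.
Cage b has sum 8, so r4c2 = 4.
Cage b has sum 8, so r4c3 = 2.
Column 4 now contains 4, so r4c4 = 1.
The full grid is 4 3 1 2 / 2 1 3 4 / 1 2 4 3 / 3 4 2 1.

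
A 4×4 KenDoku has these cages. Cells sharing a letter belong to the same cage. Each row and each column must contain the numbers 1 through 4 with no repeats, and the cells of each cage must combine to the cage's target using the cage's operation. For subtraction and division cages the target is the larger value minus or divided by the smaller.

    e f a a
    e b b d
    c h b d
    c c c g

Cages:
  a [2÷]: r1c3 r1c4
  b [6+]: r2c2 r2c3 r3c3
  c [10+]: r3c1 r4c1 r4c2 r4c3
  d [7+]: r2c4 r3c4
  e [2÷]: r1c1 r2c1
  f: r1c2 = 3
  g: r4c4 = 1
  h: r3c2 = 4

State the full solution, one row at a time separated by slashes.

Cage f is a single given cell, leaving r1c2 = 3.
Cage h is a single given cell, so r3c2 = 4.
4 is placed in row 3, which forces r3c4 = 3.
Cage g is a single given cell, which forces r4c4 = 1.
Column 4 already has 3, leaving r2c4 = 4.
Cage c has sum 10, leaving r3c1 = 1.
Row 3 now contains 1; hence r3c3 = 2.
Row 4 now contains 1, leaving r4c2 = 2.
Cage e's pair has quotient 2, leaving r1c1 = 4.
Row 1 already has 4; hence r1c3 = 1.
Column 4 already has 4, so r1c4 = 2.
1 is placed in column 1, which forces r2c1 = 2.
Column 2 already has 2; hence r2c2 = 1.
Row 2 now contains 4, which forces r2c3 = 3.
Column 1 already has 4, so r4c1 = 3.
3 is placed in column 3, which forces r4c3 = 4.

4 3 1 2 / 2 1 3 4 / 1 4 2 3 / 3 2 4 1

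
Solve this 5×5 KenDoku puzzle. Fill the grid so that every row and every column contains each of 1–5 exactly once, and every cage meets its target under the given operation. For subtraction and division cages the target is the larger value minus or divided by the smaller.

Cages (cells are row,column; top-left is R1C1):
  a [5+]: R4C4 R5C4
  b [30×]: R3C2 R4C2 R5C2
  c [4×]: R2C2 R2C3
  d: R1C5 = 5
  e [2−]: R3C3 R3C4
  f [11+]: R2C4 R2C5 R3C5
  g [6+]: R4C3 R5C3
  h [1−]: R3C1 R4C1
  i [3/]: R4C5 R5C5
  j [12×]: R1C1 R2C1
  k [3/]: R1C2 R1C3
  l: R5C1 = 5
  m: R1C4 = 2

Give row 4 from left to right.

2 5 4 1 3

Cage m is given; hence R1C4 = 2.
Cage d is a single given cell; hence R1C5 = 5.
Cage l is given, so R5C1 = 5.
In row 1, 4 can only go at R1C1, so R1C1 = 4.
4 is placed in column 1; hence R2C1 = 3.
Cage f needs sum 11; hence R2C4 = 5.
In row 2, 2 can only go at R2C5, so R2C5 = 2.
Column 5 already has 2, which forces R3C5 = 4.
The only place for 4 in column 2 is R2C2.
Row 2 already has 4; hence R2C3 = 1.
Cage k needs two cells with quotient 3, so R1C2 = 1.
Column 3 now contains 1, which forces R1C3 = 3.
Column 3 now contains 3, leaving R3C3 = 5.
Cage e needs two cells with difference 2; hence R3C4 = 3.
The 3 cells of cage b must have product 30, which forces R4C2 = 5.
3 is placed in row 3, so R3C2 = 2.
Cage b needs product 30, leaving R5C2 = 3.
Row 5 already has 3, which forces R5C5 = 1.
Row 3 already has 2, leaving R3C1 = 1.
Cage h needs two cells with difference 1, which forces R4C1 = 2.
2 is placed in row 4; hence R4C3 = 4.
Cage a needs two cells with sum 5, which forces R4C4 = 1.
Column 5 now contains 1, which forces R4C5 = 3.
Column 3 already has 4, which forces R5C3 = 2.
1 is placed in row 5, leaving R5C4 = 4.
Filled in: 4 1 3 2 5 / 3 4 1 5 2 / 1 2 5 3 4 / 2 5 4 1 3 / 5 3 2 4 1.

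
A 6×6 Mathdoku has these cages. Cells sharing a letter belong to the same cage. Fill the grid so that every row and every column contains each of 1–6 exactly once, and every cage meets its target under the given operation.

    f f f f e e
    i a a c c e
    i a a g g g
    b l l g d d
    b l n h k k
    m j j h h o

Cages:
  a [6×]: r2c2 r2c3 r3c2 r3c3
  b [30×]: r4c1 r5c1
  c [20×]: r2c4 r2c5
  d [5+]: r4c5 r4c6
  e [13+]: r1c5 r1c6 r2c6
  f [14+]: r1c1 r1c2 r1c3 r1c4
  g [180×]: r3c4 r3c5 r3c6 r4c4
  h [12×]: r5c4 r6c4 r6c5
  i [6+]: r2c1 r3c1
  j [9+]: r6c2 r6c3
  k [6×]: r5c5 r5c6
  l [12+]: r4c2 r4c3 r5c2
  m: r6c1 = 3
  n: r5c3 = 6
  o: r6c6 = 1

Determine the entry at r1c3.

Cage n is given, leaving r5c3 = 6.
Cage m is a single given cell, leaving r6c1 = 3.
O is a freebie, which forces r6c6 = 1.
The two cells of cage b must have product 30, leaving r4c1 = 6.
6 is placed in row 5, so r5c1 = 5.
Cage h needs product 12, which forces r5c4 = 1.
In row 2, 6 can only go at r2c6, so r2c6 = 6.
Row 4 needs a 1, and only r4c5 is open for it.
The two cells of cage d must have sum 5, which forces r4c6 = 4.
Cage l needs sum 12; hence r5c2 = 4.
4 is placed in column 2, leaving r6c2 = 5.
Row 6 already has 5, which forces r6c3 = 4.
5 is placed in column 2; hence r4c2 = 3.
Cage l needs sum 12, which forces r4c3 = 5.
5 is placed in row 4, which forces r4c4 = 2.
2 is placed in column 4, which forces r6c4 = 6.
Row 6 already has 6, leaving r6c5 = 2.
Cage g has product 180; hence r3c5 = 6.
2 is placed in column 5, leaving r5c5 = 3.
Cage k needs two cells with product 6, so r5c6 = 2.
Cage e has sum 13, leaving r1c5 = 4.
Column 6 already has 2, so r1c6 = 3.
Column 5 now contains 4; hence r2c5 = 5.
Column 6 already has 3, which forces r3c6 = 5.
The 4 cells of cage f must have sum 14; hence r1c2 = 6.
Row 1 now contains 3, which forces r1c4 = 5.
Row 2 now contains 5, leaving r2c4 = 4.
5 is placed in row 3, which forces r3c4 = 3.
Row 2 now contains 4, which forces r2c1 = 2.
Cage a has product 6, leaving r2c2 = 1.
The 4 cells of cage a must have product 6, which forces r2c3 = 3.
Cage i needs two cells with sum 6, which forces r3c1 = 4.
The 4 cells of cage a must have product 6; hence r3c2 = 2.
3 is placed in row 3, which forces r3c3 = 1.
2 is placed in column 1; hence r1c1 = 1.
1 is placed in column 3; hence r1c3 = 2.
Filled in: 1 6 2 5 4 3 / 2 1 3 4 5 6 / 4 2 1 3 6 5 / 6 3 5 2 1 4 / 5 4 6 1 3 2 / 3 5 4 6 2 1.

2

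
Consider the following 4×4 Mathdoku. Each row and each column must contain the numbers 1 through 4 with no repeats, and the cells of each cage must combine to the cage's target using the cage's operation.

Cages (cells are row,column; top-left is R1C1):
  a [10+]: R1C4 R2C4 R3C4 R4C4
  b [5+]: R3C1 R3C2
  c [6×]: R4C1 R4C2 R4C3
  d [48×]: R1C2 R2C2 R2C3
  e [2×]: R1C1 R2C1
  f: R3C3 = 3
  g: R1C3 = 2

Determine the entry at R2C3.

4

Cage d has product 48, which forces R1C2 = 4.
G is a freebie; hence R1C3 = 2.
Cage d has product 48, so R2C2 = 3.
The 3 cells of cage d must have product 48, leaving R2C3 = 4.
F is a freebie, which forces R3C3 = 3.
Column 3 now contains 3; hence R4C3 = 1.
Row 1 now contains 2; hence R1C1 = 1.
Row 1 now contains 1, so R1C4 = 3.
Cage e needs two cells with product 2, so R2C1 = 2.
Row 2 now contains 2, which forces R2C4 = 1.
Cage b's pair has sum 5, so R3C1 = 4.
Cage b's pair has sum 5, leaving R3C2 = 1.
4 is placed in row 3, leaving R3C4 = 2.
The 3 cells of cage c must have product 6, which forces R4C1 = 3.
Row 4 now contains 1, so R4C2 = 2.
Column 4 now contains 2, so R4C4 = 4.
Completed grid: 1 4 2 3 / 2 3 4 1 / 4 1 3 2 / 3 2 1 4.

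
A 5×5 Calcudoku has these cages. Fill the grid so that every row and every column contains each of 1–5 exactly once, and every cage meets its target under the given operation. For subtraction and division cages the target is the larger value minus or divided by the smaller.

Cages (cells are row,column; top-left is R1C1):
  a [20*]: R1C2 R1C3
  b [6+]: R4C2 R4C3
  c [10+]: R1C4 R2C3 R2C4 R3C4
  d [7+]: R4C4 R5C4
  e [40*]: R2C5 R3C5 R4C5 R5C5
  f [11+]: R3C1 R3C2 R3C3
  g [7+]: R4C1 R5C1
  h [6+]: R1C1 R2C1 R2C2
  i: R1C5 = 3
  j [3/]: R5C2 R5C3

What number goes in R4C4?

2

I is a freebie; hence R1C5 = 3.
Row 3 needs a 3, and only R3C4 is open for it.
In row 3, 1 can only go at R3C5, so R3C5 = 1.
In row 4, 3 can only go at R4C1, so R4C1 = 3.
The two cells of cage g must have sum 7, which forces R5C1 = 4.
Cage h has sum 6, which forces R2C2 = 3.
Column 2 now contains 3, leaving R5C2 = 1.
Row 5 already has 1, so R5C3 = 3.
The only place for 1 in row 4 is R4C3.
Cage b's pair has sum 6, leaving R4C2 = 5.
5 is placed in row 4, leaving R4C4 = 2.
2 is placed in row 4; hence R4C5 = 4.
2 is placed in column 4, which forces R5C4 = 5.
Row 5 already has 5, leaving R5C5 = 2.
5 is placed in column 2, which forces R1C2 = 4.
Cage a's pair has product 20, so R1C3 = 5.
Row 1 now contains 4; hence R1C4 = 1.
The 4 cells of cage c must have sum 10, which forces R2C3 = 2.
Column 4 now contains 1; hence R2C4 = 4.
Column 5 now contains 2, which forces R2C5 = 5.
Column 2 already has 4, so R3C2 = 2.
2 is placed in column 3; hence R3C3 = 4.
Row 1 already has 1, so R1C1 = 2.
2 is placed in row 2; hence R2C1 = 1.
2 is placed in row 3, which forces R3C1 = 5.
Completed grid: 2 4 5 1 3 / 1 3 2 4 5 / 5 2 4 3 1 / 3 5 1 2 4 / 4 1 3 5 2.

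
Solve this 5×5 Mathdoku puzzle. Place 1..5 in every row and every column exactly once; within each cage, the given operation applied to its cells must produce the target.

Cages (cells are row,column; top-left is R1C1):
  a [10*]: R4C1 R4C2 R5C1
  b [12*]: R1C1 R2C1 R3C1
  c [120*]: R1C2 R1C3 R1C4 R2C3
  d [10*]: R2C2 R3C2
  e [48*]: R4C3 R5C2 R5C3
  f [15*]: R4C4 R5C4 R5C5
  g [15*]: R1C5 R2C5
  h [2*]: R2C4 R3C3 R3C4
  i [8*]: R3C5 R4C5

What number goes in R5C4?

5

The 3 cells of cage h must have product 2; hence R2C4 = 1.
Cage h has product 2, so R3C3 = 1.
Cage h needs product 2, leaving R3C4 = 2.
2 is placed in row 3; hence R3C5 = 4.
Cage e has product 48; hence R4C3 = 4.
4 is placed in column 5, so R4C5 = 2.
The 3 cells of cage e must have product 48, so R5C2 = 4.
Cage e has product 48; hence R5C3 = 3.
Row 5 already has 3, which forces R5C4 = 5.
5 is placed in row 5, so R5C5 = 1.
The 3 cells of cage b must have product 12, which forces R1C1 = 1.
Cage c has product 120, leaving R1C2 = 3.
Cage c has product 120, which forces R1C4 = 4.
Row 1 already has 3, so R1C5 = 5.
Cage b needs product 12, which forces R2C1 = 4.
Cage d's pair has product 10, leaving R2C2 = 2.
Row 2 now contains 2, so R2C3 = 5.
Column 5 now contains 5; hence R2C5 = 3.
Row 3 already has 4, which forces R3C1 = 3.
2 is placed in row 3; hence R3C2 = 5.
Column 1 already has 1, so R4C1 = 5.
Column 2 now contains 5, so R4C2 = 1.
Column 4 already has 5, leaving R4C4 = 3.
Row 5 already has 1, leaving R5C1 = 2.
Row 1 already has 5, leaving R1C3 = 2.
Completed grid: 1 3 2 4 5 / 4 2 5 1 3 / 3 5 1 2 4 / 5 1 4 3 2 / 2 4 3 5 1.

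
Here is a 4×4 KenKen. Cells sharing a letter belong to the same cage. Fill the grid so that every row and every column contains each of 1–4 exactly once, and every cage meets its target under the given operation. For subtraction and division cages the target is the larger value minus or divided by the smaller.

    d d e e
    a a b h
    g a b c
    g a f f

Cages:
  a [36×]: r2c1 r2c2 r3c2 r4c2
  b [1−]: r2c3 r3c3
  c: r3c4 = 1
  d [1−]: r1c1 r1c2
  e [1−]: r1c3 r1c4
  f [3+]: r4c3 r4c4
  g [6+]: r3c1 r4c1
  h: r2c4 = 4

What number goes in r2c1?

Cage a needs product 36; hence r2c1 = 3.
Cage h is a single given cell; hence r2c4 = 4.
Cage c is a single given cell; hence r3c4 = 1.
1 is placed in column 4; hence r4c4 = 2.
Column 4 now contains 2, so r1c4 = 3.
Row 2 now contains 4, so r2c2 = 1.
Row 2 now contains 1, so r2c3 = 2.
The two cells of cage g must have sum 6; hence r3c1 = 2.
Column 3 already has 2, which forces r3c3 = 3.
2 is placed in row 4, leaving r4c1 = 4.
4 is placed in row 4, which forces r4c2 = 3.
2 is placed in row 4, leaving r4c3 = 1.
Column 1 already has 4, which forces r1c1 = 1.
Column 2 already has 1; hence r1c2 = 2.
Column 3 already has 2; hence r1c3 = 4.
Row 3 already has 3; hence r3c2 = 4.
Completed grid: 1 2 4 3 / 3 1 2 4 / 2 4 3 1 / 4 3 1 2.

3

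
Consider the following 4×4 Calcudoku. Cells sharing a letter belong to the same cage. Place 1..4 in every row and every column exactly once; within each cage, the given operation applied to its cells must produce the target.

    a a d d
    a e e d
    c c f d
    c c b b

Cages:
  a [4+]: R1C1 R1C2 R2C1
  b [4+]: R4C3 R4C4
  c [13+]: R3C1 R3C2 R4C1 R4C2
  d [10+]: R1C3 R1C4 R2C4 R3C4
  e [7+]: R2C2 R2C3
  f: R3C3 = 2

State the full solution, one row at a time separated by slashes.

Cage a needs sum 4; hence R1C1 = 2.
Cage a needs sum 4, so R1C2 = 1.
Cage a needs sum 4; hence R2C1 = 1.
Cage f is a single given cell; hence R3C3 = 2.
The 4 cells of cage d must have sum 10; hence R2C4 = 2.
Cage c needs sum 13, leaving R3C1 = 3.
The 4 cells of cage c must have sum 13; hence R3C2 = 4.
The 4 cells of cage d must have sum 10, leaving R3C4 = 1.
Cage c has sum 13, leaving R4C1 = 4.
The 4 cells of cage c must have sum 13; hence R4C2 = 2.
Column 4 already has 1, leaving R4C4 = 3.
Cage d needs sum 10, leaving R1C3 = 3.
Column 4 already has 3; hence R1C4 = 4.
4 is placed in column 2, so R2C2 = 3.
The two cells of cage e must have sum 7, so R2C3 = 4.
Row 4 now contains 3, which forces R4C3 = 1.

2 1 3 4 / 1 3 4 2 / 3 4 2 1 / 4 2 1 3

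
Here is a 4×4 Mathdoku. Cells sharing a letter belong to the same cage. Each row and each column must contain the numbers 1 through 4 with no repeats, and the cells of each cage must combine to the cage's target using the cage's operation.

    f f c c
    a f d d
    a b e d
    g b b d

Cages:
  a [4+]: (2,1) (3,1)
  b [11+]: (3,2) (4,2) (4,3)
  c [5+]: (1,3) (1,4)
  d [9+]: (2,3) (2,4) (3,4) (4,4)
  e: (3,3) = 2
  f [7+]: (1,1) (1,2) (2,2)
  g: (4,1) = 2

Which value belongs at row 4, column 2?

3

The 3 cells of cage b must have sum 11, leaving (3,2) = 4.
E is a freebie, which forces (3,3) = 2.
Cage g is a single given cell; hence (4,1) = 2.
Cage b has sum 11, leaving (4,2) = 3.
Cage b has sum 11, so (4,3) = 4.
Row 4 now contains 4; hence (4,4) = 1.
Cage f has sum 7, leaving (1,1) = 4.
Row 1 already has 4; hence (1,4) = 2.
Column 4 already has 2, leaving (2,4) = 4.
Column 4 now contains 1; hence (3,4) = 3.
Row 1 already has 2, which forces (1,2) = 1.
The two cells of cage c must have sum 5; hence (1,3) = 3.
Cage a's pair has sum 4, which forces (2,1) = 3.
The 3 cells of cage f must have sum 7; hence (2,2) = 2.
Cage d needs sum 9, so (2,3) = 1.
Row 3 already has 3, leaving (3,1) = 1.
Filled in: 4 1 3 2 / 3 2 1 4 / 1 4 2 3 / 2 3 4 1.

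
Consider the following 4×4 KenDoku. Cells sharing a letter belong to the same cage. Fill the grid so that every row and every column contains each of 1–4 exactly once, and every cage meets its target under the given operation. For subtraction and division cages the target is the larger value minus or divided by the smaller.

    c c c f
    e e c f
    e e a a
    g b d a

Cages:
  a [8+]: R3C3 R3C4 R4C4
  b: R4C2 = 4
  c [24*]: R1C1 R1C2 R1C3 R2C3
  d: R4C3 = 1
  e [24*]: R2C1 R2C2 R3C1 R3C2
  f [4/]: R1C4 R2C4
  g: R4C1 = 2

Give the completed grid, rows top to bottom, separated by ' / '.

1 3 2 4 / 3 2 4 1 / 4 1 3 2 / 2 4 1 3

Cage g is a single given cell, leaving R4C1 = 2.
Cage b is given; hence R4C2 = 4.
Cage d is a single given cell, which forces R4C3 = 1.
Row 4 already has 1; hence R4C4 = 3.
Column 4 needs a 2, and only R3C4 is open for it.
Cage e needs product 24; hence R2C2 = 2.
Cage a has sum 8, leaving R3C3 = 3.
Cage c has product 24, which forces R1C3 = 2.
The 4 cells of cage e must have product 24, so R2C1 = 3.
Column 3 already has 3; hence R2C3 = 4.
Row 2 already has 4; hence R2C4 = 1.
Cage e needs product 24; hence R3C1 = 4.
3 is placed in row 3; hence R3C2 = 1.
Column 1 now contains 3, which forces R1C1 = 1.
1 is placed in column 2, leaving R1C2 = 3.
Column 4 already has 1, leaving R1C4 = 4.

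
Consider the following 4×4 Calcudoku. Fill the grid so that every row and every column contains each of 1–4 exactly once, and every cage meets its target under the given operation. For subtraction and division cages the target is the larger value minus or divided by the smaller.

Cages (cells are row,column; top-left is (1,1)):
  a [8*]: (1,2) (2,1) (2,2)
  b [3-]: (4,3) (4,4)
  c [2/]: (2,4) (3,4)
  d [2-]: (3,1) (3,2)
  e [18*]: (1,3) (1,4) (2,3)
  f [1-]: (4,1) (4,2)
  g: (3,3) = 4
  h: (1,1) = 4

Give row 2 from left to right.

H is a freebie, which forces (1,1) = 4.
Cage e needs product 18, which forces (1,3) = 2.
Cage e has product 18, leaving (1,4) = 3.
Cage e needs product 18, which forces (2,3) = 3.
G is a freebie, so (3,3) = 4.
4 is placed in column 3, which forces (4,3) = 1.
Row 4 now contains 1, leaving (4,4) = 4.
Row 1 already has 2, so (1,2) = 1.
Cage a has product 8, so (2,1) = 2.
The 3 cells of cage a must have product 8, which forces (2,2) = 4.
Row 2 already has 2, which forces (2,4) = 1.
Column 2 already has 1, leaving (3,2) = 3.
Column 4 now contains 1, so (3,4) = 2.
Column 1 already has 2, leaving (4,1) = 3.
Column 2 now contains 3; hence (4,2) = 2.
Row 3 already has 3, so (3,1) = 1.
The full grid is 4 1 2 3 / 2 4 3 1 / 1 3 4 2 / 3 2 1 4.

2 4 3 1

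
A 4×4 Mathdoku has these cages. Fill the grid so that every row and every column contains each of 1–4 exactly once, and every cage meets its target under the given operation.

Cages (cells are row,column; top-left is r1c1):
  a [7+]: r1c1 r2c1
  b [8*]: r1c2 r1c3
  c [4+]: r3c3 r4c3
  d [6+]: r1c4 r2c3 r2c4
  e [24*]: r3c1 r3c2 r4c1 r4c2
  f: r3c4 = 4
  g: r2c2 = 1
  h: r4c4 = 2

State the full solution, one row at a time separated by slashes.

G is a freebie, leaving r2c2 = 1.
Cage f is a single given cell, which forces r3c4 = 4.
H is a freebie, leaving r4c4 = 2.
The 3 cells of cage d must have sum 6, which forces r1c4 = 1.
Cage d has sum 6; hence r2c3 = 2.
Column 4 already has 2, which forces r2c4 = 3.
Cage a's pair has sum 7; hence r1c1 = 3.
The two cells of cage b must have product 8, leaving r1c2 = 2.
2 is placed in column 3, so r1c3 = 4.
Row 2 already has 3, leaving r2c1 = 4.
Column 2 now contains 2, so r3c2 = 3.
Row 3 already has 3, which forces r3c3 = 1.
4 is placed in column 1, leaving r4c1 = 1.
3 is placed in column 2, leaving r4c2 = 4.
Column 3 now contains 1; hence r4c3 = 3.
Row 3 already has 1, which forces r3c1 = 2.

3 2 4 1 / 4 1 2 3 / 2 3 1 4 / 1 4 3 2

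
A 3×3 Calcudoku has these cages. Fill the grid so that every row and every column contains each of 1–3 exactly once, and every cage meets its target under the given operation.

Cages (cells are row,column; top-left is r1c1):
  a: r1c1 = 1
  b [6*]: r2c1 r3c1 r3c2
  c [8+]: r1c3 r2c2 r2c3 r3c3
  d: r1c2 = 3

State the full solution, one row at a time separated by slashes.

Cage a is a single given cell, leaving r1c1 = 1.
Cage d is a single given cell, leaving r1c2 = 3.
Row 1 already has 3, leaving r1c3 = 2.
Cage c needs sum 8; hence r2c2 = 2.
Column 2 now contains 2; hence r3c2 = 1.
Row 3 already has 1; hence r3c3 = 3.
2 is placed in row 2, which forces r2c1 = 3.
3 is placed in column 3, so r2c3 = 1.
3 is placed in row 3, leaving r3c1 = 2.

1 3 2 / 3 2 1 / 2 1 3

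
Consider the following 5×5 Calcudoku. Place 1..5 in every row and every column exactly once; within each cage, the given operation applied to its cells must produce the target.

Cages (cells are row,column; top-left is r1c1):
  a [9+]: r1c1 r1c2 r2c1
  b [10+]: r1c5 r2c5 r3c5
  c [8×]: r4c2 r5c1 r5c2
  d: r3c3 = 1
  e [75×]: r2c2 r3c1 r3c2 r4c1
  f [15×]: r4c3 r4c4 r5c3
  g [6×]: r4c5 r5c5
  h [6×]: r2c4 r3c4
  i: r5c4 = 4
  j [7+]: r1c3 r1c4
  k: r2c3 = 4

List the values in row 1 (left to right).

4 3 2 5 1

K is a freebie; hence r2c3 = 4.
Cage d is a single given cell; hence r3c3 = 1.
I is a freebie, which forces r5c4 = 4.
Cage c has product 8, so r4c2 = 4.
Cage f needs product 15, so r4c4 = 1.
The 4 cells of cage e must have product 75, which forces r2c2 = 1.
The 4 cells of cage e must have product 75, leaving r3c1 = 3.
The 4 cells of cage e must have product 75, leaving r3c2 = 5.
Row 3 already has 3, which forces r3c4 = 2.
2 is placed in row 3; hence r3c5 = 4.
Row 4 already has 1, which forces r4c1 = 5.
Row 4 already has 5, leaving r4c3 = 3.
Row 4 now contains 3, which forces r4c5 = 2.
1 is placed in column 2, which forces r5c2 = 2.
Column 3 already has 3, so r5c3 = 5.
Column 5 now contains 2; hence r5c5 = 3.
Cage a needs sum 9; hence r1c1 = 4.
Column 2 now contains 2, so r1c2 = 3.
5 is placed in column 3, leaving r1c3 = 2.
2 is placed in column 4, so r1c4 = 5.
Cage b needs sum 10, leaving r1c5 = 1.
Column 1 already has 5, which forces r2c1 = 2.
2 is placed in column 4, so r2c4 = 3.
Column 5 already has 3; hence r2c5 = 5.
Row 5 already has 2, leaving r5c1 = 1.
The full grid is 4 3 2 5 1 / 2 1 4 3 5 / 3 5 1 2 4 / 5 4 3 1 2 / 1 2 5 4 3.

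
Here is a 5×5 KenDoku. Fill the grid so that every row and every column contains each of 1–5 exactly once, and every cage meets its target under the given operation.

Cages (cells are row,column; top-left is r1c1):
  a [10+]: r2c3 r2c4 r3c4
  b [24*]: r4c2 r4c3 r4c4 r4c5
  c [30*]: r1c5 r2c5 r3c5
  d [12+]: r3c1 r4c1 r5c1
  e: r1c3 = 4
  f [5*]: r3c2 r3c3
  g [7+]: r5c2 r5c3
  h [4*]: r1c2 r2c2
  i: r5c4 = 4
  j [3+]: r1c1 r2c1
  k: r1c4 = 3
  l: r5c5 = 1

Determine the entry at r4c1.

Cage e is given, leaving r1c3 = 4.
Cage k is given, so r1c4 = 3.
I is a freebie; hence r5c4 = 4.
Cage l is given; hence r5c5 = 1.
Row 1 already has 4, leaving r1c2 = 1.
The two cells of cage h must have product 4, so r2c2 = 4.
The 3 cells of cage a must have sum 10, so r2c3 = 3.
Column 2 already has 1; hence r3c2 = 5.
5 is placed in row 3, leaving r3c3 = 1.
5 is placed in row 3, which forces r3c4 = 2.
Row 3 now contains 2, so r3c5 = 3.
1 is placed in column 3; hence r4c3 = 2.
Column 4 already has 2; hence r4c4 = 1.
Row 4 now contains 2, so r4c5 = 4.
Column 2 now contains 5; hence r5c2 = 2.
Column 3 now contains 2, which forces r5c3 = 5.
1 is placed in row 1, so r1c1 = 2.
2 is placed in row 1, which forces r1c5 = 5.
Cage j needs two cells with sum 3, leaving r2c1 = 1.
Column 4 already has 2, so r2c4 = 5.
Column 5 already has 5; hence r2c5 = 2.
3 is placed in row 3, leaving r3c1 = 4.
The 3 cells of cage d must have sum 12, leaving r4c1 = 5.
Row 4 now contains 2; hence r4c2 = 3.
Row 5 now contains 5; hence r5c1 = 3.
Filled in: 2 1 4 3 5 / 1 4 3 5 2 / 4 5 1 2 3 / 5 3 2 1 4 / 3 2 5 4 1.

5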